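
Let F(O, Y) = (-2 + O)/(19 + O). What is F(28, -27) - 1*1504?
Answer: -70662/47 ≈ -1503.4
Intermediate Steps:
F(O, Y) = (-2 + O)/(19 + O)
F(28, -27) - 1*1504 = (-2 + 28)/(19 + 28) - 1*1504 = 26/47 - 1504 = -70662/47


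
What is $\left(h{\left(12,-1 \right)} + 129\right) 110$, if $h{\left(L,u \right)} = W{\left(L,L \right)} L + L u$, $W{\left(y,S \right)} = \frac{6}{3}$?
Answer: $15510$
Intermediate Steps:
$W{\left(y,S \right)} = 2$ ($W{\left(y,S \right)} = 6 \cdot \frac{1}{3} = 2$)
$h{\left(L,u \right)} = 2 L + L u$
$\left(h{\left(12,-1 \right)} + 129\right) 110 = \left(12 \left(2 - 1\right) + 129\right) 110 = \left(12 \cdot 1 + 129\right) 110 = \left(12 + 129\right) 110 = 141 \cdot 110 = 15510$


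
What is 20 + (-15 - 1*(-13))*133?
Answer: -246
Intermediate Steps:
20 + (-15 - 1*(-13))*133 = 20 + (-15 + 13)*133 = 20 - 2*133 = 20 - 266 = -246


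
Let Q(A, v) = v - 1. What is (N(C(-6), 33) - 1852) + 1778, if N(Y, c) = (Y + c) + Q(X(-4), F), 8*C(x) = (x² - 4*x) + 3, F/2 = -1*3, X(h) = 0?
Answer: -321/8 ≈ -40.125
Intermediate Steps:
F = -6 (F = 2*(-1*3) = 2*(-3) = -6)
Q(A, v) = -1 + v
C(x) = 3/8 - x/2 + x²/8 (C(x) = ((x² - 4*x) + 3)/8 = (3 + x² - 4*x)/8 = 3/8 - x/2 + x²/8)
N(Y, c) = -7 + Y + c (N(Y, c) = (Y + c) + (-1 - 6) = (Y + c) - 7 = -7 + Y + c)
(N(C(-6), 33) - 1852) + 1778 = ((-7 + (3/8 - ½*(-6) + (⅛)*(-6)²) + 33) - 1852) + 1778 = ((-7 + (3/8 + 3 + (⅛)*36) + 33) - 1852) + 1778 = ((-7 + (3/8 + 3 + 9/2) + 33) - 1852) + 1778 = ((-7 + 63/8 + 33) - 1852) + 1778 = (271/8 - 1852) + 1778 = -14545/8 + 1778 = -321/8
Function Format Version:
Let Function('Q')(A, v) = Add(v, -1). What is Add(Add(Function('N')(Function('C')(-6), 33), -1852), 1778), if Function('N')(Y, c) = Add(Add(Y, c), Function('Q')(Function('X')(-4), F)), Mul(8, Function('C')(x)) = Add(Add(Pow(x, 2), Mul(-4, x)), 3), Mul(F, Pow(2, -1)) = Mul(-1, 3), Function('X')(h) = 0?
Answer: Rational(-321, 8) ≈ -40.125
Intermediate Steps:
F = -6 (F = Mul(2, Mul(-1, 3)) = Mul(2, -3) = -6)
Function('Q')(A, v) = Add(-1, v)
Function('C')(x) = Add(Rational(3, 8), Mul(Rational(-1, 2), x), Mul(Rational(1, 8), Pow(x, 2))) (Function('C')(x) = Mul(Rational(1, 8), Add(Add(Pow(x, 2), Mul(-4, x)), 3)) = Mul(Rational(1, 8), Add(3, Pow(x, 2), Mul(-4, x))) = Add(Rational(3, 8), Mul(Rational(-1, 2), x), Mul(Rational(1, 8), Pow(x, 2))))
Function('N')(Y, c) = Add(-7, Y, c) (Function('N')(Y, c) = Add(Add(Y, c), Add(-1, -6)) = Add(Add(Y, c), -7) = Add(-7, Y, c))
Add(Add(Function('N')(Function('C')(-6), 33), -1852), 1778) = Add(Add(Add(-7, Add(Rational(3, 8), Mul(Rational(-1, 2), -6), Mul(Rational(1, 8), Pow(-6, 2))), 33), -1852), 1778) = Add(Add(Add(-7, Add(Rational(3, 8), 3, Mul(Rational(1, 8), 36)), 33), -1852), 1778) = Add(Add(Add(-7, Add(Rational(3, 8), 3, Rational(9, 2)), 33), -1852), 1778) = Add(Add(Add(-7, Rational(63, 8), 33), -1852), 1778) = Add(Add(Rational(271, 8), -1852), 1778) = Add(Rational(-14545, 8), 1778) = Rational(-321, 8)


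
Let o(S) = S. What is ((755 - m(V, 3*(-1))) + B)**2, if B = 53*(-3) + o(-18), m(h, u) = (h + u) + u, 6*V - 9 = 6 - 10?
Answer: 12243001/36 ≈ 3.4008e+5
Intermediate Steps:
V = 5/6 (V = 3/2 + (6 - 10)/6 = 3/2 + (1/6)*(-4) = 3/2 - 2/3 = 5/6 ≈ 0.83333)
m(h, u) = h + 2*u
B = -177 (B = 53*(-3) - 18 = -159 - 18 = -177)
((755 - m(V, 3*(-1))) + B)**2 = ((755 - (5/6 + 2*(3*(-1)))) - 177)**2 = ((755 - (5/6 + 2*(-3))) - 177)**2 = ((755 - (5/6 - 6)) - 177)**2 = ((755 - 1*(-31/6)) - 177)**2 = ((755 + 31/6) - 177)**2 = (4561/6 - 177)**2 = (3499/6)**2 = 12243001/36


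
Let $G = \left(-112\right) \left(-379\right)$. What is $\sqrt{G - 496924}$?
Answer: $22 i \sqrt{939} \approx 674.15 i$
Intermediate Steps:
$G = 42448$
$\sqrt{G - 496924} = \sqrt{42448 - 496924} = \sqrt{-454476} = 22 i \sqrt{939}$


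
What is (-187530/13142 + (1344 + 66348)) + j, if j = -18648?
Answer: 322174359/6571 ≈ 49030.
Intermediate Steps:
(-187530/13142 + (1344 + 66348)) + j = (-187530/13142 + (1344 + 66348)) - 18648 = (-187530*1/13142 + 67692) - 18648 = (-93765/6571 + 67692) - 18648 = 444710367/6571 - 18648 = 322174359/6571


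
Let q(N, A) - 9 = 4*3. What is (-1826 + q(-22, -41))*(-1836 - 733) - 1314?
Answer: 4635731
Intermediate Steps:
q(N, A) = 21 (q(N, A) = 9 + 4*3 = 9 + 12 = 21)
(-1826 + q(-22, -41))*(-1836 - 733) - 1314 = (-1826 + 21)*(-1836 - 733) - 1314 = -1805*(-2569) - 1314 = 4637045 - 1314 = 4635731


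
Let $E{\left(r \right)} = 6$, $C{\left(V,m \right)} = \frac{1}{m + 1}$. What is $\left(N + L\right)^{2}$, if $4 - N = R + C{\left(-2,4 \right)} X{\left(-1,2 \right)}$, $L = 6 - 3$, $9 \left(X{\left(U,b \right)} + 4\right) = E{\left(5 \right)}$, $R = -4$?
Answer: $\frac{1225}{9} \approx 136.11$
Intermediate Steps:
$C{\left(V,m \right)} = \frac{1}{1 + m}$
$X{\left(U,b \right)} = - \frac{10}{3}$ ($X{\left(U,b \right)} = -4 + \frac{1}{9} \cdot 6 = -4 + \frac{2}{3} = - \frac{10}{3}$)
$L = 3$
$N = \frac{26}{3}$ ($N = 4 - \left(-4 + \frac{1}{1 + 4} \left(- \frac{10}{3}\right)\right) = 4 - \left(-4 + \frac{1}{5} \left(- \frac{10}{3}\right)\right) = 4 - \left(-4 - \frac{2}{3}\right) = 4 - - \frac{14}{3} = 4 + \frac{14}{3} = \frac{26}{3} \approx 8.6667$)
$\left(N + L\right)^{2} = \left(\frac{26}{3} + 3\right)^{2} = \left(\frac{35}{3}\right)^{2} = \frac{1225}{9}$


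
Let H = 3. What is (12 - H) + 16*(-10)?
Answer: -151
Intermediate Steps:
(12 - H) + 16*(-10) = (12 - 1*3) + 16*(-10) = (12 - 3) - 160 = 9 - 160 = -151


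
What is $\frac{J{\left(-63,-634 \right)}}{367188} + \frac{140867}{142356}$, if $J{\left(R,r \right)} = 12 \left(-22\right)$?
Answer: $\frac{4307257501}{4355951244} \approx 0.98882$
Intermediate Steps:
$J{\left(R,r \right)} = -264$
$\frac{J{\left(-63,-634 \right)}}{367188} + \frac{140867}{142356} = - \frac{264}{367188} + \frac{140867}{142356} = \left(-264\right) \frac{1}{367188} + 140867 \cdot \frac{1}{142356} = - \frac{22}{30599} + \frac{140867}{142356} = \frac{4307257501}{4355951244}$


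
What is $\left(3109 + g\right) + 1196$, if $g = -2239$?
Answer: $2066$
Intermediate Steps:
$\left(3109 + g\right) + 1196 = \left(3109 - 2239\right) + 1196 = 870 + 1196 = 2066$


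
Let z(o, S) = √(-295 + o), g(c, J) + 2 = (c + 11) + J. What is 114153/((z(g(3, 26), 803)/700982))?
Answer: -80019198246*I*√257/257 ≈ -4.9915e+9*I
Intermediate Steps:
g(c, J) = 9 + J + c (g(c, J) = -2 + ((c + 11) + J) = -2 + ((11 + c) + J) = -2 + (11 + J + c) = 9 + J + c)
114153/((z(g(3, 26), 803)/700982)) = 114153/((√(-295 + (9 + 26 + 3))/700982)) = 114153/((√(-295 + 38)*(1/700982))) = 114153/((√(-257)*(1/700982))) = 114153/(((I*√257)*(1/700982))) = 114153/((I*√257/700982)) = 114153*(-700982*I*√257/257) = -80019198246*I*√257/257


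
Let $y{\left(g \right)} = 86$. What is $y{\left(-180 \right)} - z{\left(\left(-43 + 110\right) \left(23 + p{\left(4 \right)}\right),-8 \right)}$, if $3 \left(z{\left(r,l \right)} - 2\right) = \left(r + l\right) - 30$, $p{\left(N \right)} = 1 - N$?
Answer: $-350$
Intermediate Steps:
$z{\left(r,l \right)} = -8 + \frac{l}{3} + \frac{r}{3}$ ($z{\left(r,l \right)} = 2 + \frac{\left(r + l\right) - 30}{3} = 2 + \frac{\left(l + r\right) - 30}{3} = 2 + \frac{-30 + l + r}{3} = 2 + \left(-10 + \frac{l}{3} + \frac{r}{3}\right) = -8 + \frac{l}{3} + \frac{r}{3}$)
$y{\left(-180 \right)} - z{\left(\left(-43 + 110\right) \left(23 + p{\left(4 \right)}\right),-8 \right)} = 86 - \left(-8 + \frac{1}{3} \left(-8\right) + \frac{\left(-43 + 110\right) \left(23 + \left(1 - 4\right)\right)}{3}\right) = 86 - \left(-8 - \frac{8}{3} + \frac{67 \left(23 + \left(1 - 4\right)\right)}{3}\right) = 86 - \left(-8 - \frac{8}{3} + \frac{67 \left(23 - 3\right)}{3}\right) = 86 - \left(-8 - \frac{8}{3} + \frac{67 \cdot 20}{3}\right) = 86 - \left(-8 - \frac{8}{3} + \frac{1}{3} \cdot 1340\right) = 86 - \left(-8 - \frac{8}{3} + \frac{1340}{3}\right) = 86 - 436 = -350$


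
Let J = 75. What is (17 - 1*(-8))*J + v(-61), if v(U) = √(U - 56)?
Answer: 1875 + 3*I*√13 ≈ 1875.0 + 10.817*I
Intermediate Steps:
v(U) = √(-56 + U)
(17 - 1*(-8))*J + v(-61) = (17 - 1*(-8))*75 + √(-56 - 61) = (17 + 8)*75 + √(-117) = 25*75 + 3*I*√13 = 1875 + 3*I*√13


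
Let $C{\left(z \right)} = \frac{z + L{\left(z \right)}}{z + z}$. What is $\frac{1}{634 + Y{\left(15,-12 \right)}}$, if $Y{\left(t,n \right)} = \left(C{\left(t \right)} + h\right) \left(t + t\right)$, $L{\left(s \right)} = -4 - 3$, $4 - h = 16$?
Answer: $\frac{1}{282} \approx 0.0035461$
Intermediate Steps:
$h = -12$ ($h = 4 - 16 = -12$)
$L{\left(s \right)} = -7$ ($L{\left(s \right)} = -4 - 3 = -7$)
$C{\left(z \right)} = \frac{-7 + z}{2 z}$ ($C{\left(z \right)} = \frac{z - 7}{z + z} = \frac{-7 + z}{2 z}$)
$Y{\left(t,n \right)} = 2 t \left(-12 + \frac{-7 + t}{2 t}\right)$ ($Y{\left(t,n \right)} = \left(\frac{-7 + t}{2 t} - 12\right) \left(t + t\right) = \left(-12 + \frac{-7 + t}{2 t}\right) 2 t = 2 t \left(-12 + \frac{-7 + t}{2 t}\right)$)
$\frac{1}{634 + Y{\left(15,-12 \right)}} = \frac{1}{634 - 352} = \frac{1}{282}$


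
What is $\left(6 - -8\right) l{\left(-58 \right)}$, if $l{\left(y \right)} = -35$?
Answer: $-490$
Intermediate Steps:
$\left(6 - -8\right) l{\left(-58 \right)} = \left(6 - -8\right) \left(-35\right) = \left(6 + 8\right) \left(-35\right) = 14 \left(-35\right) = -490$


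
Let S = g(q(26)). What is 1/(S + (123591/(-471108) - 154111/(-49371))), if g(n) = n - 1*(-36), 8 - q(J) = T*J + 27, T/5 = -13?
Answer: 7753024356/13256579613601 ≈ 0.00058484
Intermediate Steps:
T = -65 (T = 5*(-13) = -65)
q(J) = -19 + 65*J (q(J) = 8 - (-65*J + 27) = 8 - (27 - 65*J) = 8 + (-27 + 65*J) = -19 + 65*J)
g(n) = 36 + n (g(n) = n + 36 = 36 + n)
S = 1707 (S = 36 + (-19 + 65*26) = 36 + (-19 + 1690) = 36 + 1671 = 1707)
1/(S + (123591/(-471108) - 154111/(-49371))) = 1/(1707 + (123591/(-471108) - 154111/(-49371))) = 1/(1707 + (123591*(-1/471108) - 154111*(-1/49371))) = 1/(1707 + (-41197/157036 + 154111/49371)) = 1/(1707 + 22167037909/7753024356) = 1/(13256579613601/7753024356) = 7753024356/13256579613601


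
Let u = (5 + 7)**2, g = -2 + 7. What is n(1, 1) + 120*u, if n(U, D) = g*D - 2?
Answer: 17283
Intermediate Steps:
g = 5
n(U, D) = -2 + 5*D (n(U, D) = 5*D - 2 = -2 + 5*D)
u = 144 (u = 12**2 = 144)
n(1, 1) + 120*u = (-2 + 5*1) + 120*144 = (-2 + 5) + 17280 = 3 + 17280 = 17283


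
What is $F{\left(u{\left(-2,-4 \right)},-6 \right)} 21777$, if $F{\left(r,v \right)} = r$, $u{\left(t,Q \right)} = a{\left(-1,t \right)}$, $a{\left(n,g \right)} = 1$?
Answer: $21777$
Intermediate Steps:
$u{\left(t,Q \right)} = 1$
$F{\left(u{\left(-2,-4 \right)},-6 \right)} 21777 = 1 \cdot 21777 = 21777$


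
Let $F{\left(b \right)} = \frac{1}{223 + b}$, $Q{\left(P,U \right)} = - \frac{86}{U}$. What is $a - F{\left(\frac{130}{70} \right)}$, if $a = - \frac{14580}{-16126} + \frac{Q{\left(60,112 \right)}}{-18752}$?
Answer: $\frac{5995372244047}{6663570755072} \approx 0.89972$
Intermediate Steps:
$a = \frac{7655663189}{8467053056}$ ($a = - \frac{14580}{-16126} + \frac{\left(-86\right) \frac{1}{112}}{-18752} = \left(-14580\right) \left(- \frac{1}{16126}\right) + \left(-86\right) \frac{1}{112} \left(- \frac{1}{18752}\right) = \frac{7290}{8063} - - \frac{43}{1050112} = \frac{7290}{8063} + \frac{43}{1050112} = \frac{7655663189}{8467053056} \approx 0.90417$)
$a - F{\left(\frac{130}{70} \right)} = \frac{7655663189}{8467053056} - \frac{1}{223 + \frac{130}{70}} = \frac{7655663189}{8467053056} - \frac{1}{223 + 130 \cdot \frac{1}{70}} = \frac{7655663189}{8467053056} - \frac{1}{223 + \frac{13}{7}} = \frac{7655663189}{8467053056} - \frac{1}{\frac{1574}{7}} = \frac{7655663189}{8467053056} - \frac{7}{1574} = \frac{5995372244047}{6663570755072}$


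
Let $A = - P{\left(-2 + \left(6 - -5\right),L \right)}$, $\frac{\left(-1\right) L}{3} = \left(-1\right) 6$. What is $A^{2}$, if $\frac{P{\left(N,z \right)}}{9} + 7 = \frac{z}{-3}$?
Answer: $13689$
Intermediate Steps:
$L = 18$ ($L = - 3 \left(\left(-1\right) 6\right) = \left(-3\right) \left(-6\right) = 18$)
$P{\left(N,z \right)} = -63 - 3 z$ ($P{\left(N,z \right)} = -63 + 9 \frac{z}{-3} = -63 + 9 z \left(- \frac{1}{3}\right) = -63 + 9 \left(- \frac{z}{3}\right) = -63 - 3 z$)
$A = 117$ ($A = - (-63 - 54) = \left(-1\right) \left(-117\right) = 117$)
$A^{2} = 117^{2} = 13689$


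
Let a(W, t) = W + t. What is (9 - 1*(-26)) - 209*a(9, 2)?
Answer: -2264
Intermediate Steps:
(9 - 1*(-26)) - 209*a(9, 2) = (9 - 1*(-26)) - 209*(9 + 2) = (9 + 26) - 209*11 = 35 - 2299 = -2264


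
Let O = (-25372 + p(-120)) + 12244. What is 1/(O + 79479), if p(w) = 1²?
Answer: 1/66352 ≈ 1.5071e-5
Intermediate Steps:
p(w) = 1
O = -13127 (O = (-25372 + 1) + 12244 = -25371 + 12244 = -13127)
1/(O + 79479) = 1/(-13127 + 79479) = 1/66352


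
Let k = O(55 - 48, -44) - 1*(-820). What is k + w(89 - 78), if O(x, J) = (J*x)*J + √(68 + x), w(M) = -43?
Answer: 14329 + 5*√3 ≈ 14338.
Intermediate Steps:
O(x, J) = √(68 + x) + x*J² (O(x, J) = x*J² + √(68 + x) = √(68 + x) + x*J²)
k = 14372 + 5*√3 (k = (√(68 + (55 - 48)) + (55 - 48)*(-44)²) - 1*(-820) = (√(68 + 7) + 7*1936) + 820 = (√75 + 13552) + 820 = (5*√3 + 13552) + 820 = (13552 + 5*√3) + 820 = 14372 + 5*√3 ≈ 14381.)
k + w(89 - 78) = (14372 + 5*√3) - 43 = 14329 + 5*√3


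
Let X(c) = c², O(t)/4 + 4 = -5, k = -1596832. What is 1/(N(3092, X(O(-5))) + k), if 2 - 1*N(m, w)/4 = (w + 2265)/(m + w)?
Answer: -1097/1751719489 ≈ -6.2624e-7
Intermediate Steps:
O(t) = -36 (O(t) = -16 + 4*(-5) = -16 - 20 = -36)
N(m, w) = 8 - 4*(2265 + w)/(m + w) (N(m, w) = 8 - 4*(w + 2265)/(m + w) = 8 - 4*(2265 + w)/(m + w))
1/(N(3092, X(O(-5))) + k) = 1/(4*(-2265 + (-36)² + 2*3092)/(3092 + (-36)²) - 1596832) = 1/(4*(-2265 + 1296 + 6184)/(3092 + 1296) - 1596832) = 1/(4*5215/4388 - 1596832) = 1/(4*(1/4388)*5215 - 1596832) = 1/(5215/1097 - 1596832) = 1/(-1751719489/1097) = -1097/1751719489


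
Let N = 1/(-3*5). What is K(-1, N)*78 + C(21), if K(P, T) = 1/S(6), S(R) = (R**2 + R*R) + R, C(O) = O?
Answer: 22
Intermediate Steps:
S(R) = R + 2*R**2 (S(R) = (R**2 + R**2) + R = 2*R**2 + R = R + 2*R**2)
N = -1/15 (N = 1/(-15) = -1/15 ≈ -0.066667)
K(P, T) = 1/78 (K(P, T) = 1/(6*(1 + 2*6)) = 1/(6*(1 + 12)) = 1/(6*13) = 1/78)
K(-1, N)*78 + C(21) = (1/78)*78 + 21 = 1 + 21 = 22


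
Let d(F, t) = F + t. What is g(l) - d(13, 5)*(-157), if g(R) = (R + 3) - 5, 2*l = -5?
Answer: 5643/2 ≈ 2821.5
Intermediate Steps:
l = -5/2 (l = (1/2)*(-5) = -5/2 ≈ -2.5000)
g(R) = -2 + R (g(R) = (3 + R) - 5 = -2 + R)
g(l) - d(13, 5)*(-157) = (-2 - 5/2) - (13 + 5)*(-157) = -9/2 - 1*18*(-157) = -9/2 - 18*(-157) = -9/2 + 2826 = 5643/2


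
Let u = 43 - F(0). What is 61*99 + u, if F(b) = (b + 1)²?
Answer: 6081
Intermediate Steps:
F(b) = (1 + b)²
u = 42 (u = 43 - (1 + 0)² = 43 - 1*1² = 43 - 1*1 = 43 - 1 = 42)
61*99 + u = 61*99 + 42 = 6039 + 42 = 6081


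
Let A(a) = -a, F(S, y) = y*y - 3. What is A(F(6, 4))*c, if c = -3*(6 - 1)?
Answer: 195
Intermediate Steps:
F(S, y) = -3 + y² (F(S, y) = y² - 3 = -3 + y²)
c = -15 (c = -3*5 = -15)
A(F(6, 4))*c = -(-3 + 4²)*(-15) = -(-3 + 16)*(-15) = -1*13*(-15) = -13*(-15) = 195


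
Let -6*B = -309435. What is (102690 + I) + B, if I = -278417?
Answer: -248309/2 ≈ -1.2415e+5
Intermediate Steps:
B = 103145/2 (B = -⅙*(-309435) = 103145/2 ≈ 51573.)
(102690 + I) + B = (102690 - 278417) + 103145/2 = -175727 + 103145/2 = -248309/2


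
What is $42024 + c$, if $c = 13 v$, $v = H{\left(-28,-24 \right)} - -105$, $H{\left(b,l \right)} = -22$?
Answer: $43103$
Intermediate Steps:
$v = 83$ ($v = -22 - -105 = -22 + 105 = 83$)
$c = 1079$ ($c = 13 \cdot 83 = 1079$)
$42024 + c = 42024 + 1079 = 43103$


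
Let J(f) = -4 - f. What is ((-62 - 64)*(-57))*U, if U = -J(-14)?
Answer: -71820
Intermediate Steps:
U = -10 (U = -(-4 - 1*(-14)) = -(-4 + 14) = -1*10 = -10)
((-62 - 64)*(-57))*U = ((-62 - 64)*(-57))*(-10) = -126*(-57)*(-10) = 7182*(-10) = -71820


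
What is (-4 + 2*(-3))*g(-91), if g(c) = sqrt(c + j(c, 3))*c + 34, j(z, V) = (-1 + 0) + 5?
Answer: -340 + 910*I*sqrt(87) ≈ -340.0 + 8487.9*I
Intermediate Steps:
j(z, V) = 4 (j(z, V) = -1 + 5 = 4)
g(c) = 34 + c*sqrt(4 + c) (g(c) = sqrt(c + 4)*c + 34 = sqrt(4 + c)*c + 34 = c*sqrt(4 + c) + 34 = 34 + c*sqrt(4 + c))
(-4 + 2*(-3))*g(-91) = (-4 + 2*(-3))*(34 - 91*sqrt(4 - 91)) = (-4 - 6)*(34 - 91*I*sqrt(87)) = -10*(34 - 91*I*sqrt(87)) = -340 + 910*I*sqrt(87)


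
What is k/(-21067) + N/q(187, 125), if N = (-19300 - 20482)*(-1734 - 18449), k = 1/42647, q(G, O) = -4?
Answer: -360689515967090499/1796888698 ≈ -2.0073e+8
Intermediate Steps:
k = 1/42647 ≈ 2.3448e-5
N = 802920106 (N = -39782*(-20183) = 802920106)
k/(-21067) + N/q(187, 125) = (1/42647)/(-21067) + 802920106/(-4) = (1/42647)*(-1/21067) + 802920106*(-¼) = -1/898444349 - 401460053/2 = -360689515967090499/1796888698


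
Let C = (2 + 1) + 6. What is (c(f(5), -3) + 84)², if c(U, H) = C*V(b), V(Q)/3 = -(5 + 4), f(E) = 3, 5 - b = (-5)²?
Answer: 25281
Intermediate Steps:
b = -20 (b = 5 - 1*(-5)² = 5 - 1*25 = 5 - 25 = -20)
V(Q) = -27 (V(Q) = 3*(-(5 + 4)) = 3*(-1*9) = 3*(-9) = -27)
C = 9 (C = 3 + 6 = 9)
c(U, H) = -243 (c(U, H) = 9*(-27) = -243)
(c(f(5), -3) + 84)² = (-243 + 84)² = (-159)² = 25281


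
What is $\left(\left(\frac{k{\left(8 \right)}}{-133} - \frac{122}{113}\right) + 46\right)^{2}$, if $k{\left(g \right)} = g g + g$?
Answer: $\frac{444851648784}{225870841} \approx 1969.5$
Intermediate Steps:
$k{\left(g \right)} = g + g^{2}$ ($k{\left(g \right)} = g^{2} + g = g + g^{2}$)
$\left(\left(\frac{k{\left(8 \right)}}{-133} - \frac{122}{113}\right) + 46\right)^{2} = \left(\left(\frac{8 \left(1 + 8\right)}{-133} - \frac{122}{113}\right) + 46\right)^{2} = \left(\left(8 \cdot 9 \left(- \frac{1}{133}\right) - \frac{122}{113}\right) + 46\right)^{2} = \left(\left(72 \left(- \frac{1}{133}\right) - \frac{122}{113}\right) + 46\right)^{2} = \left(\left(- \frac{72}{133} - \frac{122}{113}\right) + 46\right)^{2} = \left(- \frac{24362}{15029} + 46\right)^{2} = \left(\frac{666972}{15029}\right)^{2} = \frac{444851648784}{225870841}$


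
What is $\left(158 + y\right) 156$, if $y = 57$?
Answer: $33540$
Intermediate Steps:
$\left(158 + y\right) 156 = \left(158 + 57\right) 156 = 215 \cdot 156 = 33540$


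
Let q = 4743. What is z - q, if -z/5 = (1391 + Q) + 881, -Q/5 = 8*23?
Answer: -11503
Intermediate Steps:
Q = -920 (Q = -40*23 = -5*184 = -920)
z = -6760 (z = -5*((1391 - 920) + 881) = -5*(471 + 881) = -5*1352 = -6760)
z - q = -6760 - 1*4743 = -6760 - 4743 = -11503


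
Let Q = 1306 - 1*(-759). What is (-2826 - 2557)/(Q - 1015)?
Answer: -769/150 ≈ -5.1267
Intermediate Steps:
Q = 2065 (Q = 1306 + 759 = 2065)
(-2826 - 2557)/(Q - 1015) = (-2826 - 2557)/(2065 - 1015) = -5383/1050 = -5383*1/1050 = -769/150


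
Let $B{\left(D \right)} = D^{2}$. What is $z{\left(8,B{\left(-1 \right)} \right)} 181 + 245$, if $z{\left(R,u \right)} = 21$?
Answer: $4046$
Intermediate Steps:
$z{\left(8,B{\left(-1 \right)} \right)} 181 + 245 = 21 \cdot 181 + 245 = 3801 + 245 = 4046$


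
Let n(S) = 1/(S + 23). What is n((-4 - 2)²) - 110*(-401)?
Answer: 2602491/59 ≈ 44110.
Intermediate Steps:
n(S) = 1/(23 + S)
n((-4 - 2)²) - 110*(-401) = 1/(23 + (-4 - 2)²) - 110*(-401) = 1/(23 + (-6)²) + 44110 = 1/(23 + 36) + 44110 = 1/59 + 44110 = 2602491/59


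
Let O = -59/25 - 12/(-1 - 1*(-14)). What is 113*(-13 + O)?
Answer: -597996/325 ≈ -1840.0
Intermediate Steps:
O = -1067/325 (O = -59*1/25 - 12/(-1 + 14) = -59/25 - 12/13 = -1067/325 ≈ -3.2831)
113*(-13 + O) = 113*(-13 - 1067/325) = 113*(-5292/325) = -597996/325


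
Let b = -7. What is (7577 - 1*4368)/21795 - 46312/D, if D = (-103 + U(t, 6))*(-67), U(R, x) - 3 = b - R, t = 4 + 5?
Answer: -246107423/42347685 ≈ -5.8116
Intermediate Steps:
t = 9
U(R, x) = -4 - R (U(R, x) = 3 + (-7 - R) = -4 - R)
D = 7772 (D = (-103 + (-4 - 1*9))*(-67) = (-103 + (-4 - 9))*(-67) = (-103 - 13)*(-67) = -116*(-67) = 7772)
(7577 - 1*4368)/21795 - 46312/D = (7577 - 1*4368)/21795 - 46312/7772 = (7577 - 4368)*(1/21795) - 46312*1/7772 = 3209*(1/21795) - 11578/1943 = 3209/21795 - 11578/1943 = -246107423/42347685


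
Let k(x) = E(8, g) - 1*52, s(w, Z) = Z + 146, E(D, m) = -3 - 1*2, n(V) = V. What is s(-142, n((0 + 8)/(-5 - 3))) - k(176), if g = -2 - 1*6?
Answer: 202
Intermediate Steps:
g = -8 (g = -2 - 6 = -8)
E(D, m) = -5 (E(D, m) = -3 - 2 = -5)
s(w, Z) = 146 + Z
k(x) = -57 (k(x) = -5 - 1*52 = -5 - 52 = -57)
s(-142, n((0 + 8)/(-5 - 3))) - k(176) = (146 + (0 + 8)/(-5 - 3)) - 1*(-57) = (146 + 8/(-8)) + 57 = (146 + 8*(-1/8)) + 57 = (146 - 1) + 57 = 145 + 57 = 202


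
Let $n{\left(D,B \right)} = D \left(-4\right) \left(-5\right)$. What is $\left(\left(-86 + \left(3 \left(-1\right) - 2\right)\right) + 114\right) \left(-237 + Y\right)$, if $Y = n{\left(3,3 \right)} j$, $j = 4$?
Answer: $69$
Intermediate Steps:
$n{\left(D,B \right)} = 20 D$ ($n{\left(D,B \right)} = - 4 D \left(-5\right) = 20 D$)
$Y = 240$ ($Y = 20 \cdot 3 \cdot 4 = 60 \cdot 4 = 240$)
$\left(\left(-86 + \left(3 \left(-1\right) - 2\right)\right) + 114\right) \left(-237 + Y\right) = \left(\left(-86 + \left(3 \left(-1\right) - 2\right)\right) + 114\right) \left(-237 + 240\right) = \left(\left(-86 - 5\right) + 114\right) 3 = \left(-91 + 114\right) 3 = 23 \cdot 3 = 69$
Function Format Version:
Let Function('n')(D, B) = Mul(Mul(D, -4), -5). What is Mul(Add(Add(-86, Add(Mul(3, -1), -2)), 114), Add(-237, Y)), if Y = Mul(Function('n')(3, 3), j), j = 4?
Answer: 69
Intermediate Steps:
Function('n')(D, B) = Mul(20, D) (Function('n')(D, B) = Mul(Mul(-4, D), -5) = Mul(20, D))
Y = 240 (Y = Mul(Mul(20, 3), 4) = Mul(60, 4) = 240)
Mul(Add(Add(-86, Add(Mul(3, -1), -2)), 114), Add(-237, Y)) = Mul(Add(Add(-86, Add(Mul(3, -1), -2)), 114), Add(-237, 240)) = Mul(Add(Add(-86, Add(-3, -2)), 114), 3) = Mul(Add(Add(-86, -5), 114), 3) = Mul(Add(-91, 114), 3) = Mul(23, 3) = 69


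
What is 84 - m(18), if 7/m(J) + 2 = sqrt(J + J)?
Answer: 329/4 ≈ 82.250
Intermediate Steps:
m(J) = 7/(-2 + sqrt(2)*sqrt(J)) (m(J) = 7/(-2 + sqrt(J + J)) = 7/(-2 + sqrt(2*J)) = 7/(-2 + sqrt(2)*sqrt(J)))
84 - m(18) = 84 - 7/(-2 + sqrt(2)*sqrt(18)) = 84 - 7/(-2 + sqrt(2)*(3*sqrt(2))) = 84 - 7/(-2 + 6) = 84 - 7/4 = 329/4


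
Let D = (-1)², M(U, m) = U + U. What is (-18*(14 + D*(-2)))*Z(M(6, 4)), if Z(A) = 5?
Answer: -1080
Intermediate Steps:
M(U, m) = 2*U
D = 1
(-18*(14 + D*(-2)))*Z(M(6, 4)) = -18*(14 + 1*(-2))*5 = -18*(14 - 2)*5 = -18*12*5 = -216*5 = -1080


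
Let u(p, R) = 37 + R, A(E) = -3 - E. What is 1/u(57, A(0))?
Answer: 1/34 ≈ 0.029412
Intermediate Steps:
1/u(57, A(0)) = 1/(37 + (-3 - 1*0)) = 1/(37 + (-3 + 0)) = 1/(37 - 3) = 1/34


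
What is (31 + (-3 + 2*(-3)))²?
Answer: 484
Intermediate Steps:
(31 + (-3 + 2*(-3)))² = (31 + (-3 - 6))² = (31 - 9)² = 22² = 484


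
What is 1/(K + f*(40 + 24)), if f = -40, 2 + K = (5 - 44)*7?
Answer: -1/2835 ≈ -0.00035273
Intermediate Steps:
K = -275 (K = -2 + (5 - 44)*7 = -2 - 39*7 = -2 - 273 = -275)
1/(K + f*(40 + 24)) = 1/(-275 - 40*(40 + 24)) = 1/(-275 - 40*64) = 1/(-275 - 2560) = 1/(-2835) = -1/2835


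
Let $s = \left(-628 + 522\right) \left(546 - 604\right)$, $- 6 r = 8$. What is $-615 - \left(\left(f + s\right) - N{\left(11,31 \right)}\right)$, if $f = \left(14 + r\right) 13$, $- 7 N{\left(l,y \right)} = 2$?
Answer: $- \frac{145487}{21} \approx -6928.0$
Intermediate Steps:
$r = - \frac{4}{3}$ ($r = \left(- \frac{1}{6}\right) 8 = - \frac{4}{3} \approx -1.3333$)
$N{\left(l,y \right)} = - \frac{2}{7}$ ($N{\left(l,y \right)} = \left(- \frac{1}{7}\right) 2 = - \frac{2}{7}$)
$s = 6148$ ($s = \left(-106\right) \left(-58\right) = 6148$)
$f = \frac{494}{3}$ ($f = \left(14 - \frac{4}{3}\right) 13 = \frac{38}{3} \cdot 13 = \frac{494}{3} \approx 164.67$)
$-615 - \left(\left(f + s\right) - N{\left(11,31 \right)}\right) = -615 - \left(\left(\frac{494}{3} + 6148\right) - - \frac{2}{7}\right) = -615 - \left(\frac{18938}{3} + \frac{2}{7}\right) = -615 - \frac{132572}{21} = - \frac{145487}{21}$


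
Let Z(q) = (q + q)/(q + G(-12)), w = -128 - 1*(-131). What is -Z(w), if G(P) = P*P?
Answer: -2/49 ≈ -0.040816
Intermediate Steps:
w = 3 (w = -128 + 131 = 3)
G(P) = P²
Z(q) = 2*q/(144 + q) (Z(q) = (q + q)/(q + (-12)²) = (2*q)/(q + 144) = (2*q)/(144 + q) = 2*q/(144 + q))
-Z(w) = -2*3/(144 + 3) = -2*3/147 = -1*2/49 = -2/49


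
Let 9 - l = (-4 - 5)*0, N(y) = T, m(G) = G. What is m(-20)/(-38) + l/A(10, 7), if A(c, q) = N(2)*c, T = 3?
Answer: 157/190 ≈ 0.82632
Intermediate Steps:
N(y) = 3
A(c, q) = 3*c
l = 9 (l = 9 - (-4 - 5)*0 = 9 - (-9)*0 = 9 - 1*0 = 9 + 0 = 9)
m(-20)/(-38) + l/A(10, 7) = -20/(-38) + 9/((3*10)) = -20*(-1/38) + 9/30 = 10/19 + 9*(1/30) = 10/19 + 3/10 = 157/190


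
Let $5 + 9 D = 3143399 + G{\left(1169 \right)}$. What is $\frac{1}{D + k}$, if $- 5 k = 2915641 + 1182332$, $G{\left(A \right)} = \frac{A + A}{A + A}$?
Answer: $- \frac{45}{21164782} \approx -2.1262 \cdot 10^{-6}$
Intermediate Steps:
$G{\left(A \right)} = 1$ ($G{\left(A \right)} = \frac{2 A}{2 A} = 2 A \frac{1}{2 A} = 1$)
$D = \frac{3143395}{9}$ ($D = - \frac{5}{9} + \frac{3143399 + 1}{9} = - \frac{5}{9} + \frac{1}{9} \cdot 3143400 = - \frac{5}{9} + \frac{1047800}{3} = \frac{3143395}{9} \approx 3.4927 \cdot 10^{5}$)
$k = - \frac{4097973}{5}$ ($k = - \frac{2915641 + 1182332}{5} = \left(- \frac{1}{5}\right) 4097973 = - \frac{4097973}{5} \approx -8.196 \cdot 10^{5}$)
$\frac{1}{D + k} = \frac{1}{\frac{3143395}{9} - \frac{4097973}{5}} = \frac{1}{- \frac{21164782}{45}} = - \frac{45}{21164782}$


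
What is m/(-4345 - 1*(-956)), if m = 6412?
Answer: -6412/3389 ≈ -1.8920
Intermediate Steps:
m/(-4345 - 1*(-956)) = 6412/(-4345 - 1*(-956)) = 6412/(-4345 + 956) = 6412/(-3389) = 6412*(-1/3389) = -6412/3389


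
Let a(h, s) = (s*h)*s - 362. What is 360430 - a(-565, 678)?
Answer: 260082252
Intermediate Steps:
a(h, s) = -362 + h*s**2 (a(h, s) = (h*s)*s - 362 = h*s**2 - 362 = -362 + h*s**2)
360430 - a(-565, 678) = 360430 - (-362 - 565*678**2) = 360430 - (-362 - 565*459684) = 360430 - (-362 - 259721460) = 360430 - 1*(-259721822) = 360430 + 259721822 = 260082252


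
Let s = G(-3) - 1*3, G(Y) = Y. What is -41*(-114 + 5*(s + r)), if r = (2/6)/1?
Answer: 17507/3 ≈ 5835.7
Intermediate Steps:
s = -6 (s = -3 - 1*3 = -3 - 3 = -6)
r = 1/3 (r = (2*(1/6))*1 = (1/3)*1 = 1/3 ≈ 0.33333)
-41*(-114 + 5*(s + r)) = -41*(-114 + 5*(-6 + 1/3)) = -41*(-114 + 5*(-17/3)) = -41*(-114 - 85/3) = -41*(-427/3) = 17507/3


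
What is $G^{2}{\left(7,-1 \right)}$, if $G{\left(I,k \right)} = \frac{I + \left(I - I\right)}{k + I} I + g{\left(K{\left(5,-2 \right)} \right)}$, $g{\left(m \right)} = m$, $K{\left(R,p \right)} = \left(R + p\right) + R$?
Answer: $\frac{9409}{36} \approx 261.36$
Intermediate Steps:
$K{\left(R,p \right)} = p + 2 R$
$G{\left(I,k \right)} = 8 + \frac{I^{2}}{I + k}$ ($G{\left(I,k \right)} = \frac{I + \left(I - I\right)}{k + I} I + \left(-2 + 2 \cdot 5\right) = \frac{I + 0}{I + k} I + \left(-2 + 10\right) = \frac{I}{I + k} I + 8 = \frac{I^{2}}{I + k} + 8 = 8 + \frac{I^{2}}{I + k}$)
$G^{2}{\left(7,-1 \right)} = \left(\frac{7^{2} + 8 \cdot 7 + 8 \left(-1\right)}{7 - 1}\right)^{2} = \left(\frac{49 + 56 - 8}{6}\right)^{2} = \left(\frac{1}{6} \cdot 97\right)^{2} = \left(\frac{97}{6}\right)^{2} = \frac{9409}{36}$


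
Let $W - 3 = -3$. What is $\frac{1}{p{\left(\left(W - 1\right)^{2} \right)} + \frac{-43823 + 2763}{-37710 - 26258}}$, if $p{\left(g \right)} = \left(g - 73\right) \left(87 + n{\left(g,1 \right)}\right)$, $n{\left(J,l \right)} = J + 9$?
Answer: $- \frac{15992}{111677863} \approx -0.0001432$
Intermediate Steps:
$n{\left(J,l \right)} = 9 + J$
$W = 0$ ($W = 3 - 3 = 0$)
$p{\left(g \right)} = \left(-73 + g\right) \left(96 + g\right)$ ($p{\left(g \right)} = \left(g - 73\right) \left(87 + \left(9 + g\right)\right) = \left(-73 + g\right) \left(96 + g\right)$)
$\frac{1}{p{\left(\left(W - 1\right)^{2} \right)} + \frac{-43823 + 2763}{-37710 - 26258}} = \frac{1}{\left(-7008 + \left(\left(0 - 1\right)^{2}\right)^{2} + 23 \left(0 - 1\right)^{2}\right) + \frac{-43823 + 2763}{-37710 - 26258}} = \frac{1}{\left(-7008 + \left(\left(-1\right)^{2}\right)^{2} + 23 \left(-1\right)^{2}\right) - \frac{41060}{-63968}} = \frac{1}{\left(-7008 + 1^{2} + 23 \cdot 1\right) - - \frac{10265}{15992}} = \frac{1}{\left(-7008 + 1 + 23\right) + \frac{10265}{15992}} = \frac{1}{-6984 + \frac{10265}{15992}} = \frac{1}{- \frac{111677863}{15992}} = - \frac{15992}{111677863}$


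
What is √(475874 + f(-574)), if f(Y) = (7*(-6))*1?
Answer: 2*√118958 ≈ 689.81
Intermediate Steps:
f(Y) = -42 (f(Y) = -42*1 = -42)
√(475874 + f(-574)) = √(475874 - 42) = √475832 = 2*√118958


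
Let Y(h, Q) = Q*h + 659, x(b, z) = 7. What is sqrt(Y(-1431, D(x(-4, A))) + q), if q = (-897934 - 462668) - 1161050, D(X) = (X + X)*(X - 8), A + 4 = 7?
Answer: I*sqrt(2500959) ≈ 1581.4*I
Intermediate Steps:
A = 3 (A = -4 + 7 = 3)
D(X) = 2*X*(-8 + X) (D(X) = (2*X)*(-8 + X) = 2*X*(-8 + X))
Y(h, Q) = 659 + Q*h
q = -2521652 (q = -1360602 - 1161050 = -2521652)
sqrt(Y(-1431, D(x(-4, A))) + q) = sqrt((659 + (2*7*(-8 + 7))*(-1431)) - 2521652) = sqrt((659 + (2*7*(-1))*(-1431)) - 2521652) = sqrt((659 - 14*(-1431)) - 2521652) = sqrt((659 + 20034) - 2521652) = sqrt(20693 - 2521652) = sqrt(-2500959) = I*sqrt(2500959)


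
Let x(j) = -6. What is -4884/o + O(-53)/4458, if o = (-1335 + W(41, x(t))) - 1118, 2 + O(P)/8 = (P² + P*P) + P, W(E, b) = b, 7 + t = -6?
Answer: 65604104/5481111 ≈ 11.969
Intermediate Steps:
t = -13 (t = -7 - 6 = -13)
O(P) = -16 + 8*P + 16*P² (O(P) = -16 + 8*((P² + P*P) + P) = -16 + 8*((P² + P²) + P) = -16 + 8*(2*P² + P) = -16 + 8*(P + 2*P²) = -16 + (8*P + 16*P²) = -16 + 8*P + 16*P²)
o = -2459 (o = (-1335 - 6) - 1118 = -1341 - 1118 = -2459)
-4884/o + O(-53)/4458 = -4884/(-2459) + (-16 + 8*(-53) + 16*(-53)²)/4458 = -4884*(-1/2459) + (-16 - 424 + 16*2809)*(1/4458) = 4884/2459 + (-16 - 424 + 44944)*(1/4458) = 4884/2459 + 44504*(1/4458) = 4884/2459 + 22252/2229 = 65604104/5481111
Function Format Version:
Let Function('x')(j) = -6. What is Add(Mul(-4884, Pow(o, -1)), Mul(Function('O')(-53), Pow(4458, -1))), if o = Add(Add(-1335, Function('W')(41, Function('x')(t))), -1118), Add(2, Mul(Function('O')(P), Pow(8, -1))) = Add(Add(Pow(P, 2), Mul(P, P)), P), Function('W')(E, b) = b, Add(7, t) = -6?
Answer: Rational(65604104, 5481111) ≈ 11.969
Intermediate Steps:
t = -13 (t = Add(-7, -6) = -13)
Function('O')(P) = Add(-16, Mul(8, P), Mul(16, Pow(P, 2))) (Function('O')(P) = Add(-16, Mul(8, Add(Add(Pow(P, 2), Mul(P, P)), P))) = Add(-16, Mul(8, Add(Add(Pow(P, 2), Pow(P, 2)), P))) = Add(-16, Mul(8, Add(Mul(2, Pow(P, 2)), P))) = Add(-16, Mul(8, Add(P, Mul(2, Pow(P, 2))))) = Add(-16, Add(Mul(8, P), Mul(16, Pow(P, 2)))) = Add(-16, Mul(8, P), Mul(16, Pow(P, 2))))
o = -2459 (o = Add(Add(-1335, -6), -1118) = Add(-1341, -1118) = -2459)
Add(Mul(-4884, Pow(o, -1)), Mul(Function('O')(-53), Pow(4458, -1))) = Add(Mul(-4884, Pow(-2459, -1)), Mul(Add(-16, Mul(8, -53), Mul(16, Pow(-53, 2))), Pow(4458, -1))) = Add(Mul(-4884, Rational(-1, 2459)), Mul(Add(-16, -424, Mul(16, 2809)), Rational(1, 4458))) = Add(Rational(4884, 2459), Mul(Add(-16, -424, 44944), Rational(1, 4458))) = Add(Rational(4884, 2459), Mul(44504, Rational(1, 4458))) = Add(Rational(4884, 2459), Rational(22252, 2229)) = Rational(65604104, 5481111)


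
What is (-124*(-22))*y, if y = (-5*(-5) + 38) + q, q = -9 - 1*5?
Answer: 133672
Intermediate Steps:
q = -14 (q = -9 - 5 = -14)
y = 49 (y = (-5*(-5) + 38) - 14 = (25 + 38) - 14 = 63 - 14 = 49)
(-124*(-22))*y = -124*(-22)*49 = 2728*49 = 133672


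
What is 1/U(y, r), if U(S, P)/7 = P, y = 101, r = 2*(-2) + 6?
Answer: 1/14 ≈ 0.071429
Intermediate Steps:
r = 2 (r = -4 + 6 = 2)
U(S, P) = 7*P
1/U(y, r) = 1/(7*2) = 1/14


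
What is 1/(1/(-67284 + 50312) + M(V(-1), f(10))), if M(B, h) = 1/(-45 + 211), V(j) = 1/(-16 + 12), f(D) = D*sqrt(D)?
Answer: 1408676/8403 ≈ 167.64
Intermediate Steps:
f(D) = D**(3/2)
V(j) = -1/4 (V(j) = 1/(-4) = -1/4)
M(B, h) = 1/166
1/(1/(-67284 + 50312) + M(V(-1), f(10))) = 1/(1/(-67284 + 50312) + 1/166) = 1/(1/(-16972) + 1/166) = 1/(-1/16972 + 1/166) = 1/(8403/1408676) = 1408676/8403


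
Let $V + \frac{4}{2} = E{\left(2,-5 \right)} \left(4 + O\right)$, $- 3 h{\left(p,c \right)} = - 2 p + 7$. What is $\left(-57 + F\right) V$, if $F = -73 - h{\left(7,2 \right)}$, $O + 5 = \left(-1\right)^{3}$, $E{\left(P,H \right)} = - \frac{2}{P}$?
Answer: $0$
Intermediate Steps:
$h{\left(p,c \right)} = - \frac{7}{3} + \frac{2 p}{3}$ ($h{\left(p,c \right)} = - \frac{- 2 p + 7}{3} = - \frac{7 - 2 p}{3} = - \frac{7}{3} + \frac{2 p}{3}$)
$O = -6$ ($O = -5 + \left(-1\right)^{3} = -5 - 1 = -6$)
$F = - \frac{226}{3}$ ($F = -73 - \left(- \frac{7}{3} + \frac{2}{3} \cdot 7\right) = -73 - \left(- \frac{7}{3} + \frac{14}{3}\right) = -73 - \frac{7}{3} = - \frac{226}{3} \approx -75.333$)
$V = 0$ ($V = -2 + - \frac{2}{2} \left(4 - 6\right) = -2 + \left(-2\right) \frac{1}{2} \left(-2\right) = -2 - -2 = -2 + 2 = 0$)
$\left(-57 + F\right) V = \left(-57 - \frac{226}{3}\right) 0 = \left(- \frac{397}{3}\right) 0 = 0$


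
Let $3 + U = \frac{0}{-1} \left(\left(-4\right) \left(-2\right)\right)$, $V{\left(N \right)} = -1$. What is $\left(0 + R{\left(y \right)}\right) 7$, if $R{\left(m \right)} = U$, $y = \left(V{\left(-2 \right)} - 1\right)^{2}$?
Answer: $-21$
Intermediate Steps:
$y = 4$ ($y = \left(-1 - 1\right)^{2} = \left(-2\right)^{2} = 4$)
$U = -3$ ($U = -3 + \frac{0}{-1} \left(\left(-4\right) \left(-2\right)\right) = -3 + 0 \left(-1\right) 8 = -3 + 0 \cdot 8 = -3 + 0 = -3$)
$R{\left(m \right)} = -3$
$\left(0 + R{\left(y \right)}\right) 7 = \left(0 - 3\right) 7 = \left(-3\right) 7 = -21$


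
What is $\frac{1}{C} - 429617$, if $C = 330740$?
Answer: $- \frac{142091526579}{330740} \approx -4.2962 \cdot 10^{5}$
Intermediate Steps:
$\frac{1}{C} - 429617 = \frac{1}{330740} - 429617 = - \frac{142091526579}{330740}$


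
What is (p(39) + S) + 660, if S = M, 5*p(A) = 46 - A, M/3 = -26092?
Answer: -388073/5 ≈ -77615.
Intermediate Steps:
M = -78276 (M = 3*(-26092) = -78276)
p(A) = 46/5 - A/5 (p(A) = (46 - A)/5 = 46/5 - A/5)
S = -78276
(p(39) + S) + 660 = ((46/5 - ⅕*39) - 78276) + 660 = ((46/5 - 39/5) - 78276) + 660 = (7/5 - 78276) + 660 = -391373/5 + 660 = -388073/5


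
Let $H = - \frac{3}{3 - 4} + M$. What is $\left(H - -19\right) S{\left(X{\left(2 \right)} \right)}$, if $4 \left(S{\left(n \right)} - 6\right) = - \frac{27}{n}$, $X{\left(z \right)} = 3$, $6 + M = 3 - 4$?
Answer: $\frac{225}{4} \approx 56.25$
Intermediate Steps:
$M = -7$ ($M = -6 + \left(3 - 4\right) = -6 - 1 = -7$)
$H = -4$ ($H = - \frac{3}{3 - 4} - 7 = - \frac{3}{-1} - 7 = \left(-3\right) \left(-1\right) - 7 = 3 - 7 = -4$)
$S{\left(n \right)} = 6 - \frac{27}{4 n}$ ($S{\left(n \right)} = 6 + \frac{\left(-27\right) \frac{1}{n}}{4} = 6 - \frac{27}{4 n}$)
$\left(H - -19\right) S{\left(X{\left(2 \right)} \right)} = \left(-4 - -19\right) \left(6 - \frac{27}{4 \cdot 3}\right) = \left(-4 + 19\right) \left(6 - \frac{9}{4}\right) = 15 \left(6 - \frac{9}{4}\right) = 15 \cdot \frac{15}{4} = \frac{225}{4}$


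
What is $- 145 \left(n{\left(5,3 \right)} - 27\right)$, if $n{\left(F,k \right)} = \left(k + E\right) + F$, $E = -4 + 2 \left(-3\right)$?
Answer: $4205$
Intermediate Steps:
$E = -10$ ($E = -4 - 6 = -10$)
$n{\left(F,k \right)} = -10 + F + k$ ($n{\left(F,k \right)} = \left(k - 10\right) + F = \left(-10 + k\right) + F = -10 + F + k$)
$- 145 \left(n{\left(5,3 \right)} - 27\right) = - 145 \left(\left(-10 + 5 + 3\right) - 27\right) = - 145 \left(-2 - 27\right) = \left(-145\right) \left(-29\right) = 4205$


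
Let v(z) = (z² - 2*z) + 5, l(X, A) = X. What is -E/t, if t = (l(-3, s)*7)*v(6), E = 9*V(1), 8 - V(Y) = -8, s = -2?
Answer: 48/203 ≈ 0.23645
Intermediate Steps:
V(Y) = 16 (V(Y) = 8 - 1*(-8) = 8 + 8 = 16)
E = 144 (E = 9*16 = 144)
v(z) = 5 + z² - 2*z
t = -609 (t = (-3*7)*(5 + 6² - 2*6) = -21*(5 + 36 - 12) = -21*29 = -609)
-E/t = -144/(-609) = -144*(-1)/609 = -1*(-48/203) = 48/203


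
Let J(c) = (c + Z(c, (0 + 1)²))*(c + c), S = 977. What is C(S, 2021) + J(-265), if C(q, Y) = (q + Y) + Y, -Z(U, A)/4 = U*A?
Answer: -416331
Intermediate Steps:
Z(U, A) = -4*A*U (Z(U, A) = -4*U*A = -4*A*U)
C(q, Y) = q + 2*Y (C(q, Y) = (Y + q) + Y = q + 2*Y)
J(c) = -6*c² (J(c) = (c - 4*(0 + 1)²*c)*(c + c) = (c - 4*1²*c)*(2*c) = (c - 4*1*c)*(2*c) = (c - 4*c)*(2*c) = (-3*c)*(2*c) = -6*c²)
C(S, 2021) + J(-265) = (977 + 2*2021) - 6*(-265)² = (977 + 4042) - 6*70225 = 5019 - 421350 = -416331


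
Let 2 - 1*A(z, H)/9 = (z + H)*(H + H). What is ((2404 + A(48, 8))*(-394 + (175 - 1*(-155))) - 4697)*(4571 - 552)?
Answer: 1432335429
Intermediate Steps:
A(z, H) = 18 - 18*H*(H + z) (A(z, H) = 18 - 9*(z + H)*(H + H) = 18 - 9*(H + z)*2*H = 18 - 18*H*(H + z))
((2404 + A(48, 8))*(-394 + (175 - 1*(-155))) - 4697)*(4571 - 552) = ((2404 + (18 - 18*8² - 18*8*48))*(-394 + (175 - 1*(-155))) - 4697)*(4571 - 552) = ((2404 + (18 - 18*64 - 6912))*(-394 + (175 + 155)) - 4697)*4019 = ((2404 + (18 - 1152 - 6912))*(-394 + 330) - 4697)*4019 = ((2404 - 8046)*(-64) - 4697)*4019 = (-5642*(-64) - 4697)*4019 = (361088 - 4697)*4019 = 356391*4019 = 1432335429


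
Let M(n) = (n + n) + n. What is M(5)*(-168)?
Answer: -2520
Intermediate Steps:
M(n) = 3*n (M(n) = 2*n + n = 3*n)
M(5)*(-168) = (3*5)*(-168) = 15*(-168) = -2520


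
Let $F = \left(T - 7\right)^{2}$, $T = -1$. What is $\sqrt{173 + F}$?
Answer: $\sqrt{237} \approx 15.395$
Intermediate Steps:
$F = 64$ ($F = \left(-1 - 7\right)^{2} = \left(-8\right)^{2} = 64$)
$\sqrt{173 + F} = \sqrt{173 + 64} = \sqrt{237}$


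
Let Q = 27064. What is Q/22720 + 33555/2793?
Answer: 34914973/2644040 ≈ 13.205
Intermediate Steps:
Q/22720 + 33555/2793 = 27064/22720 + 33555/2793 = 27064*(1/22720) + 33555*(1/2793) = 3383/2840 + 11185/931 = 34914973/2644040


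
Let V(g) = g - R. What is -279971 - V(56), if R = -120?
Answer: -280147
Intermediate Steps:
V(g) = 120 + g (V(g) = g - 1*(-120) = g + 120 = 120 + g)
-279971 - V(56) = -279971 - (120 + 56) = -279971 - 1*176 = -279971 - 176 = -280147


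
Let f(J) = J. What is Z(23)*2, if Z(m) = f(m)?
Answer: 46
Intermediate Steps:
Z(m) = m
Z(23)*2 = 23*2 = 46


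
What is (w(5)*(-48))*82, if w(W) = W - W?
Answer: 0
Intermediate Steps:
w(W) = 0
(w(5)*(-48))*82 = (0*(-48))*82 = 0*82 = 0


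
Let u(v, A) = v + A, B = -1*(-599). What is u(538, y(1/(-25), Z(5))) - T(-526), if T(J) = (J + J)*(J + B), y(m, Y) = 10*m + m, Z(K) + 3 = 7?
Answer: 1933339/25 ≈ 77334.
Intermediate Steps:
B = 599
Z(K) = 4 (Z(K) = -3 + 7 = 4)
y(m, Y) = 11*m
T(J) = 2*J*(599 + J) (T(J) = (J + J)*(J + 599) = (2*J)*(599 + J) = 2*J*(599 + J))
u(v, A) = A + v
u(538, y(1/(-25), Z(5))) - T(-526) = (11/(-25) + 538) - 2*(-526)*(599 - 526) = (11*(-1/25) + 538) - 2*(-526)*73 = (-11/25 + 538) - 1*(-76796) = 13439/25 + 76796 = 1933339/25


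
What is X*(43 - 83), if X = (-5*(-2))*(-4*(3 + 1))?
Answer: 6400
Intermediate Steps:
X = -160 (X = 10*(-4*4) = 10*(-16) = -160)
X*(43 - 83) = -160*(43 - 83) = -160*(-40) = 6400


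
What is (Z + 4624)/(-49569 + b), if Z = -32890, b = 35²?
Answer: 14133/24172 ≈ 0.58468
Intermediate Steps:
b = 1225
(Z + 4624)/(-49569 + b) = (-32890 + 4624)/(-49569 + 1225) = -28266/(-48344) = -28266*(-1/48344) = 14133/24172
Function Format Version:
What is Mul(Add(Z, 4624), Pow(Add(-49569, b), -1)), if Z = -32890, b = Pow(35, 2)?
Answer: Rational(14133, 24172) ≈ 0.58468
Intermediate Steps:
b = 1225
Mul(Add(Z, 4624), Pow(Add(-49569, b), -1)) = Mul(Add(-32890, 4624), Pow(Add(-49569, 1225), -1)) = Mul(-28266, Pow(-48344, -1)) = Mul(-28266, Rational(-1, 48344)) = Rational(14133, 24172)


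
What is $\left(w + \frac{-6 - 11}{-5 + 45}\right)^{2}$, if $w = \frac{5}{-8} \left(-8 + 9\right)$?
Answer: $\frac{441}{400} \approx 1.1025$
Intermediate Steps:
$w = - \frac{5}{8}$ ($w = 5 \left(- \frac{1}{8}\right) 1 = \left(- \frac{5}{8}\right) 1 = - \frac{5}{8} \approx -0.625$)
$\left(w + \frac{-6 - 11}{-5 + 45}\right)^{2} = \left(- \frac{5}{8} + \frac{-6 - 11}{-5 + 45}\right)^{2} = \left(- \frac{5}{8} - \frac{17}{40}\right)^{2} = \left(- \frac{21}{20}\right)^{2} = \frac{441}{400}$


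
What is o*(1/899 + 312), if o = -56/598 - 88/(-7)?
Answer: 7325250724/1881607 ≈ 3893.1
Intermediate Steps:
o = 26116/2093 (o = -56*1/598 - 88*(-1/7) = -28/299 + 88/7 = 26116/2093 ≈ 12.478)
o*(1/899 + 312) = 26116*(1/899 + 312)/2093 = (26116/2093)*(280489/899) = 7325250724/1881607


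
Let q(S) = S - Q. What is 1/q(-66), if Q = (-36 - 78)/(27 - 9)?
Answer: -3/179 ≈ -0.016760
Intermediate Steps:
Q = -19/3 (Q = -114/18 = -114*1/18 = -19/3 ≈ -6.3333)
q(S) = 19/3 + S (q(S) = S - 1*(-19/3) = S + 19/3 = 19/3 + S)
1/q(-66) = 1/(19/3 - 66) = 1/(-179/3) = -3/179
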